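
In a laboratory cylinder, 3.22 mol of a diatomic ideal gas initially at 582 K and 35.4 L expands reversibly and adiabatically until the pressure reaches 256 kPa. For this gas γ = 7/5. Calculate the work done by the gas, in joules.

P₁ = nRT₁/V₁ = 3.22×8.314×582/35.4 = 440 kPa.
Adiabatic: T₂/T₁ = (P₂/P₁)^((γ−1)/γ) ⇒ T₂ = 582×(0.582)^0.286 = 499 K; V₂ = 52.1 L.
ΔU = nCvΔT = 3.22×20.8×(499−582) = -5590 J.
Q = 0 for an adiabatic process, so W = −ΔU = 5590 J.

5590 J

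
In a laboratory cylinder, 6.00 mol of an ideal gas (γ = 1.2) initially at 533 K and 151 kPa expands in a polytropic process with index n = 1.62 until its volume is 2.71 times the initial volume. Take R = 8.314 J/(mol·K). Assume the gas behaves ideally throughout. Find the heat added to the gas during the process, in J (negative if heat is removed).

-41500 J

V₁ = nRT₁/P₁ = 6.00×8.314×533/151 = 176 L.
Polytropic n=1.62: T₂ = T₁(V₁/V₂)^(n−1) = 533×(0.369)^0.62 = 287 K; P₂ = P₁(V₁/V₂)^n = 30.0 kPa.
W = (P₁V₁−P₂V₂)/(n−1) = (151×176−30.0×477)/0.62 = 19800 J.
ΔU = nCvΔT = 6.00×41.6×(287−533) = -61300 J.
Q = ΔU + W = -41500 J.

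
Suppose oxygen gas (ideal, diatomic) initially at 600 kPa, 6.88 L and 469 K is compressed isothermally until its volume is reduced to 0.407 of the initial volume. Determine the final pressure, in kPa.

1470 kPa

Isothermal: T stays 469 K; PV = const ⇒ V₂ = 2.80 L, P₂ = 1470 kPa.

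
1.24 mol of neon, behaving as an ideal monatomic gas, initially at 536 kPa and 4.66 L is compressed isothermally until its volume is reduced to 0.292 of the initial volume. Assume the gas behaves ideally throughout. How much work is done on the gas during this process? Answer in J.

3070 J

T₁ = P₁V₁/(nR) = 536×4.66/(1.24×8.314) = 242 K.
Isothermal: T stays 242 K; PV = const ⇒ V₂ = 1.36 L, P₂ = 1840 kPa.
W = nRT ln(V₂/V₁) = 1.24×8.314×242×ln(0.292) = -3070 J.
Work done on the gas = −W_by = 3070 J.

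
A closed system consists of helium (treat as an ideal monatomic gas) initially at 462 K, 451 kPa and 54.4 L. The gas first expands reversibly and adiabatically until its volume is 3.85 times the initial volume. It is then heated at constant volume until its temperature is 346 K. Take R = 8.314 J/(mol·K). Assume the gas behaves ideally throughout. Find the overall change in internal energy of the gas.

n = P₁V₁/(RT₁) = 451×54.4/(8.314×462) = 6.39 mol.
Step 1 — Adiabatic: TV^(γ−1) = const ⇒ T₂ = 462×(0.260)^0.667 = 188 K; PV^γ = const ⇒ P₂ = 47.7 kPa.
ΔU = nCvΔT = 6.39×12.5×(188−462) = -21800 J.
Q = 0 for an adiabatic process, so W = −ΔU = 21800 J.
State after step 1: P = 47.7 kPa, V = 209 L, T = 188 K.
Step 2 — Isochoric: V stays 209 L; P/T = const ⇒ T₂ = 346 K, P₂ = 87.7 kPa.
W = 0 (no volume change).
ΔU = nCvΔT = 6.39×12.5×(346−188) = 12600 J.
Q = ΔU = 12600 J.
Net over both steps: W = 21800 J, Q = 12600 J, ΔU = -9240 J.

-9240 J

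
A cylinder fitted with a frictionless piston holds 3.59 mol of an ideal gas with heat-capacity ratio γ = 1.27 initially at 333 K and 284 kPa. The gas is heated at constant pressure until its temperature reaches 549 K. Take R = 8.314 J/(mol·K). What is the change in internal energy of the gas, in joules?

23900 J

V₁ = nRT₁/P₁ = 3.59×8.314×333/284 = 35.0 L.
Isobaric: P stays 284 kPa; V/T = const ⇒ T₂ = 549 K, V₂ = 57.7 L.
For an ideal gas ΔU = nCvΔT with Cv = R/(γ−1) = 30.8 J/(mol·K).
ΔU = 3.59×30.8×(549−333) = 23900 J.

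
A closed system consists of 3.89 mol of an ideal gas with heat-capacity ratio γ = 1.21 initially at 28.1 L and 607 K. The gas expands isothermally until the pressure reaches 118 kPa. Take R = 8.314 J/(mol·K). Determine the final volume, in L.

P₁ = nRT₁/V₁ = 3.89×8.314×607/28.1 = 699 kPa.
Isothermal: T stays 607 K; PV = const ⇒ V₂ = 166 L, P₂ = 118 kPa.

166 L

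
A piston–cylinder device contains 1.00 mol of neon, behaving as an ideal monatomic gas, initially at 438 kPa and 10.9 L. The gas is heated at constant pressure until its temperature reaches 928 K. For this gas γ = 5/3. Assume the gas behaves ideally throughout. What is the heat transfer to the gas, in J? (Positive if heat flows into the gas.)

T₁ = P₁V₁/(nR) = 438×10.9/(1.00×8.314) = 574 K.
Isobaric: P stays 438 kPa; V/T = const ⇒ T₂ = 928 K, V₂ = 17.6 L.
W = PΔV = 438×(17.6−10.9) kPa·L = 2940 J.
ΔU = nCvΔT = 1.00×12.5×(928−574) = 4410 J.
Q = ΔU + W = nCpΔT = 7350 J.

7350 J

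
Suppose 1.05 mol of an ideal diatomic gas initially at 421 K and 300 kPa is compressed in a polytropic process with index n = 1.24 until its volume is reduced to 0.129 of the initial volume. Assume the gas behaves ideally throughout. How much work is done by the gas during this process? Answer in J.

V₁ = nRT₁/P₁ = 1.05×8.314×421/300 = 12.3 L.
Polytropic n=1.24: T₂ = T₁(V₁/V₂)^(n−1) = 421×(7.75)^0.24 = 688 K; P₂ = P₁(V₁/V₂)^n = 3800 kPa.
W = (P₁V₁−P₂V₂)/(n−1) = (300×12.3−3800×1.58)/0.24 = -9720 J.

-9720 J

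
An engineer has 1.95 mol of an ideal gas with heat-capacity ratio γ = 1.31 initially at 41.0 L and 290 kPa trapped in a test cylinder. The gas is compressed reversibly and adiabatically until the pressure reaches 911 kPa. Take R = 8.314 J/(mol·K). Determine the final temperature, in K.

962 K

T₁ = P₁V₁/(nR) = 290×41.0/(1.95×8.314) = 733 K.
Adiabatic: T₂/T₁ = (P₂/P₁)^((γ−1)/γ) ⇒ T₂ = 733×(3.14)^0.237 = 962 K; V₂ = 17.1 L.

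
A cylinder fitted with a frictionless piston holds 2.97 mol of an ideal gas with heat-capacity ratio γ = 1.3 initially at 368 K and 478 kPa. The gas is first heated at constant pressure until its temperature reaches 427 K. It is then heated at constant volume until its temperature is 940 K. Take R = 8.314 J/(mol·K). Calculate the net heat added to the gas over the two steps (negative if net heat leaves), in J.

V₁ = nRT₁/P₁ = 2.97×8.314×368/478 = 19.0 L.
Step 1 — Isobaric: P stays 478 kPa; V/T = const ⇒ T₂ = 427 K, V₂ = 22.1 L.
W = PΔV = 478×(22.1−19.0) kPa·L = 1460 J.
ΔU = nCvΔT = 2.97×27.7×(427−368) = 4860 J.
Q = ΔU + W = nCpΔT = 6310 J.
State after step 1: P = 478 kPa, V = 22.1 L, T = 427 K.
Step 2 — Isochoric: V stays 22.1 L; P/T = const ⇒ T₂ = 940 K, P₂ = 1050 kPa.
W = 0 (no volume change).
ΔU = nCvΔT = 2.97×27.7×(940−427) = 42200 J.
Q = ΔU = 42200 J.
Net over both steps: W = 1460 J, Q = 48500 J, ΔU = 47100 J.

48500 J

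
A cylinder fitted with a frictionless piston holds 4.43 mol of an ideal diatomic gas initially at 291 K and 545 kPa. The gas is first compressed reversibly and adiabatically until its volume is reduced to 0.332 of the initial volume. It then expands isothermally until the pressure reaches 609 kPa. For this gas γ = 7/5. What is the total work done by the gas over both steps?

9010 J

V₁ = nRT₁/P₁ = 4.43×8.314×291/545 = 19.7 L.
Step 1 — Adiabatic: TV^(γ−1) = const ⇒ T₂ = 291×(3.01)^0.400 = 452 K; PV^γ = const ⇒ P₂ = 2550 kPa.
ΔU = nCvΔT = 4.43×20.8×(452−291) = 14900 J.
Q = 0 for an adiabatic process, so W = −ΔU = -14900 J.
State after step 1: P = 2550 kPa, V = 6.53 L, T = 452 K.
Step 2 — Isothermal: T stays 452 K; PV = const ⇒ V₂ = 27.4 L, P₂ = 609 kPa.
ΔU = 0 (ideal gas, T constant).
W = nRT ln(V₂/V₁) = 4.43×8.314×452×ln(4.19) = 23900 J.
Q = ΔU + W = 23900 J.
Net over both steps: W = 9010 J, Q = 23900 J, ΔU = 14900 J.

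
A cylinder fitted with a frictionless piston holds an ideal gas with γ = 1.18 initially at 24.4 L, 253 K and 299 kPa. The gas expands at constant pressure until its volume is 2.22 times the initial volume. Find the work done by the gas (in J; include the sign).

n = P₁V₁/(RT₁) = 299×24.4/(8.314×253) = 3.47 mol.
Isobaric: P stays 299 kPa; V/T = const ⇒ T₂ = 562 K, V₂ = 54.2 L.
W = PΔV = 299×(54.2−24.4) kPa·L = 8900 J.

8900 J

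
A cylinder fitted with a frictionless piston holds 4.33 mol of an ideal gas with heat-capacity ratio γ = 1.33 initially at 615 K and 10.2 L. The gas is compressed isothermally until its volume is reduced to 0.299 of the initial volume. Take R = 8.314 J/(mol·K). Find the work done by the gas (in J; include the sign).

P₁ = nRT₁/V₁ = 4.33×8.314×615/10.2 = 2170 kPa.
Isothermal: T stays 615 K; PV = const ⇒ V₂ = 3.05 L, P₂ = 7260 kPa.
W = nRT ln(V₂/V₁) = 4.33×8.314×615×ln(0.299) = -26700 J.

-26700 J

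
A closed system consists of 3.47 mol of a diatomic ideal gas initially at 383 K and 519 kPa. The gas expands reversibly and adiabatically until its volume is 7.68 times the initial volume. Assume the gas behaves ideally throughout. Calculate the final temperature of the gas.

V₁ = nRT₁/P₁ = 3.47×8.314×383/519 = 21.3 L.
Adiabatic: TV^(γ−1) = const ⇒ T₂ = 383×(0.130)^0.400 = 169 K; PV^γ = const ⇒ P₂ = 29.9 kPa.

169 K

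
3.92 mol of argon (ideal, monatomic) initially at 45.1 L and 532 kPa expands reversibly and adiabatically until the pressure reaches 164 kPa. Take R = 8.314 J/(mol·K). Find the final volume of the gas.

91.4 L

T₁ = P₁V₁/(nR) = 532×45.1/(3.92×8.314) = 736 K.
Adiabatic: T₂/T₁ = (P₂/P₁)^((γ−1)/γ) ⇒ T₂ = 736×(0.308)^0.400 = 460 K; V₂ = 91.4 L.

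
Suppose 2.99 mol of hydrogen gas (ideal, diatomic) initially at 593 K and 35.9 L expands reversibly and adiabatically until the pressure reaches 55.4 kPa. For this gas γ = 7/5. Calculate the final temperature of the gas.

335 K

P₁ = nRT₁/V₁ = 2.99×8.314×593/35.9 = 411 kPa.
Adiabatic: T₂/T₁ = (P₂/P₁)^((γ−1)/γ) ⇒ T₂ = 593×(0.135)^0.286 = 335 K; V₂ = 150 L.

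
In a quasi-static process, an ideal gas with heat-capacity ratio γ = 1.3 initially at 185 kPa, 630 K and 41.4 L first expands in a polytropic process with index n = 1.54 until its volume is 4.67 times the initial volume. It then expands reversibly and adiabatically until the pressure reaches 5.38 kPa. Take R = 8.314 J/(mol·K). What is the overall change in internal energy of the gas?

-17000 J

n = P₁V₁/(RT₁) = 185×41.4/(8.314×630) = 1.46 mol.
Step 1 — Polytropic n=1.54: T₂ = T₁(V₁/V₂)^(n−1) = 630×(0.214)^0.54 = 274 K; P₂ = P₁(V₁/V₂)^n = 17.2 kPa.
W = (P₁V₁−P₂V₂)/(n−1) = (185×41.4−17.2×193)/0.54 = 8010 J.
ΔU = nCvΔT = 1.46×27.7×(274−630) = -14400 J.
Q = ΔU + W = -6410 J.
State after step 1: P = 17.2 kPa, V = 193 L, T = 274 K.
Step 2 — Adiabatic: T₂/T₁ = (P₂/P₁)^((γ−1)/γ) ⇒ T₂ = 274×(0.312)^0.231 = 210 K; V₂ = 473 L.
ΔU = nCvΔT = 1.46×27.7×(210−274) = -2620 J.
Q = 0 for an adiabatic process, so W = −ΔU = 2620 J.
Net over both steps: W = 10600 J, Q = -6410 J, ΔU = -17000 J.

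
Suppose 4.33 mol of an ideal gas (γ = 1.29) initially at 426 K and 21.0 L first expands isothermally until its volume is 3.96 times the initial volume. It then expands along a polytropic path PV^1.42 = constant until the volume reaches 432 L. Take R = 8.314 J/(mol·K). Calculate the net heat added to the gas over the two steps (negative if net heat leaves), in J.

12900 J

P₁ = nRT₁/V₁ = 4.33×8.314×426/21.0 = 730 kPa.
Step 1 — Isothermal: T stays 426 K; PV = const ⇒ V₂ = 83.2 L, P₂ = 184 kPa.
ΔU = 0 (ideal gas, T constant).
W = nRT ln(V₂/V₁) = 4.33×8.314×426×ln(3.96) = 21100 J.
Q = ΔU + W = 21100 J.
State after step 1: P = 184 kPa, V = 83.2 L, T = 426 K.
Step 2 — Polytropic n=1.42: T₂ = T₁(V₁/V₂)^(n−1) = 426×(0.193)^0.42 = 213 K; P₂ = P₁(V₁/V₂)^n = 17.8 kPa.
W = (P₁V₁−P₂V₂)/(n−1) = (184×83.2−17.8×432)/0.42 = 18200 J.
ΔU = nCvΔT = 4.33×28.7×(213−426) = -26400 J.
Q = ΔU + W = -8170 J.
Net over both steps: W = 39300 J, Q = 12900 J, ΔU = -26400 J.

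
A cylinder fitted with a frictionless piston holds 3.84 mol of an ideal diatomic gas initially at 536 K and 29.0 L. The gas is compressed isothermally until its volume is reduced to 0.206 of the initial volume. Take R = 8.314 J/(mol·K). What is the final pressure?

P₁ = nRT₁/V₁ = 3.84×8.314×536/29.0 = 590 kPa.
Isothermal: T stays 536 K; PV = const ⇒ V₂ = 5.97 L, P₂ = 2860 kPa.

2860 kPa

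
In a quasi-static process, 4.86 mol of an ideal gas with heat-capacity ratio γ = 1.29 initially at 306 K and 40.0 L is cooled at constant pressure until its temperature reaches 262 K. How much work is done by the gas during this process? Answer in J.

P₁ = nRT₁/V₁ = 4.86×8.314×306/40.0 = 309 kPa.
Isobaric: P stays 309 kPa; V/T = const ⇒ T₂ = 262 K, V₂ = 34.2 L.
W = PΔV = 309×(34.2−40.0) kPa·L = -1780 J.

-1780 J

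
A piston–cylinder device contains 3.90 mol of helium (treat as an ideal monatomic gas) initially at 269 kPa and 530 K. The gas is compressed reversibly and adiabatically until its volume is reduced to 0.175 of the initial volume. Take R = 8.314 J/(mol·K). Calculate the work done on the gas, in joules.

56600 J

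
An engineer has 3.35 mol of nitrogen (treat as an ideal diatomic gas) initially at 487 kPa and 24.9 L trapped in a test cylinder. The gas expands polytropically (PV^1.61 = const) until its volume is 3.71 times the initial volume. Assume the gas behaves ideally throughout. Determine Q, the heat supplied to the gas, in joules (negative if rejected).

-5750 J

T₁ = P₁V₁/(nR) = 487×24.9/(3.35×8.314) = 435 K.
Polytropic n=1.61: T₂ = T₁(V₁/V₂)^(n−1) = 435×(0.270)^0.61 = 196 K; P₂ = P₁(V₁/V₂)^n = 59.0 kPa.
W = (P₁V₁−P₂V₂)/(n−1) = (487×24.9−59.0×92.4)/0.61 = 10900 J.
ΔU = nCvΔT = 3.35×20.8×(196−435) = -16700 J.
Q = ΔU + W = -5750 J.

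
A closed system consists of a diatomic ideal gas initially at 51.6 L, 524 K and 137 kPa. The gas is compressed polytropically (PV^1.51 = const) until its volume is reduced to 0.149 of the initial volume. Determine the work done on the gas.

22700 J

n = P₁V₁/(RT₁) = 137×51.6/(8.314×524) = 1.62 mol.
Polytropic n=1.51: T₂ = T₁(V₁/V₂)^(n−1) = 524×(6.71)^0.51 = 1380 K; P₂ = P₁(V₁/V₂)^n = 2430 kPa.
W = (P₁V₁−P₂V₂)/(n−1) = (137×51.6−2430×7.69)/0.51 = -22700 J.
Work done on the gas = −W_by = 22700 J.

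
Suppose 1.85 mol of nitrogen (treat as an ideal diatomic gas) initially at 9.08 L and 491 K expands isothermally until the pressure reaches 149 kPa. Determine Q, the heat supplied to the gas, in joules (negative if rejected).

P₁ = nRT₁/V₁ = 1.85×8.314×491/9.08 = 832 kPa.
Isothermal: T stays 491 K; PV = const ⇒ V₂ = 50.7 L, P₂ = 149 kPa.
ΔU = 0 (ideal gas, T constant).
W = nRT ln(V₂/V₁) = 1.85×8.314×491×ln(5.58) = 13000 J.
Q = ΔU + W = 13000 J.

13000 J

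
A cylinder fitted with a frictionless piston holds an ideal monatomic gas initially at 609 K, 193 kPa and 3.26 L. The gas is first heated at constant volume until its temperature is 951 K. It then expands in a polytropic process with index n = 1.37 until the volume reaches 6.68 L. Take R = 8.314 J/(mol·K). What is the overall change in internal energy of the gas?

186 J

n = P₁V₁/(RT₁) = 193×3.26/(8.314×609) = 0.124 mol.
Step 1 — Isochoric: V stays 3.26 L; P/T = const ⇒ T₂ = 951 K, P₂ = 301 kPa.
W = 0 (no volume change).
ΔU = nCvΔT = 0.124×12.5×(951−609) = 530 J.
Q = ΔU = 530 J.
State after step 1: P = 301 kPa, V = 3.26 L, T = 951 K.
Step 2 — Polytropic n=1.37: T₂ = T₁(V₁/V₂)^(n−1) = 951×(0.488)^0.37 = 729 K; P₂ = P₁(V₁/V₂)^n = 113 kPa.
W = (P₁V₁−P₂V₂)/(n−1) = (301×3.26−113×6.68)/0.37 = 619 J.
ΔU = nCvΔT = 0.124×12.5×(729−951) = -344 J.
Q = ΔU + W = 275 J.
Net over both steps: W = 619 J, Q = 805 J, ΔU = 186 J.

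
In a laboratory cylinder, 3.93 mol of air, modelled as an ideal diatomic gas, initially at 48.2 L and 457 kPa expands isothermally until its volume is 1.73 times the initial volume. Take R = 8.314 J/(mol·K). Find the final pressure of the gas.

264 kPa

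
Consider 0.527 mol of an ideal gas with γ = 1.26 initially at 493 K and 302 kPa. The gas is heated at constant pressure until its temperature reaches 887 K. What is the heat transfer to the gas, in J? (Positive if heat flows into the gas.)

8370 J

V₁ = nRT₁/P₁ = 0.527×8.314×493/302 = 7.15 L.
Isobaric: P stays 302 kPa; V/T = const ⇒ T₂ = 887 K, V₂ = 12.9 L.
W = PΔV = 302×(12.9−7.15) kPa·L = 1730 J.
ΔU = nCvΔT = 0.527×32.0×(887−493) = 6640 J.
Q = ΔU + W = nCpΔT = 8370 J.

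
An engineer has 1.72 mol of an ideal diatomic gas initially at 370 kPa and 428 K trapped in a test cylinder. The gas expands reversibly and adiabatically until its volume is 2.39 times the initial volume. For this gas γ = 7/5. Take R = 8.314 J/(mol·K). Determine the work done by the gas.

V₁ = nRT₁/P₁ = 1.72×8.314×428/370 = 16.5 L.
Adiabatic: TV^(γ−1) = const ⇒ T₂ = 428×(0.418)^0.400 = 302 K; PV^γ = const ⇒ P₂ = 109 kPa.
ΔU = nCvΔT = 1.72×20.8×(302−428) = -4500 J.
Q = 0 for an adiabatic process, so W = −ΔU = 4500 J.

4500 J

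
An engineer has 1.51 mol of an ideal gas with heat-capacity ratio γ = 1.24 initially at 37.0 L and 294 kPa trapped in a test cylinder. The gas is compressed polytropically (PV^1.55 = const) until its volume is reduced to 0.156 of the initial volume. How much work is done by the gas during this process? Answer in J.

T₁ = P₁V₁/(nR) = 294×37.0/(1.51×8.314) = 866 K.
Polytropic n=1.55: T₂ = T₁(V₁/V₂)^(n−1) = 866×(6.41)^0.55 = 2410 K; P₂ = P₁(V₁/V₂)^n = 5240 kPa.
W = (P₁V₁−P₂V₂)/(n−1) = (294×37.0−5240×5.77)/0.55 = -35200 J.

-35200 J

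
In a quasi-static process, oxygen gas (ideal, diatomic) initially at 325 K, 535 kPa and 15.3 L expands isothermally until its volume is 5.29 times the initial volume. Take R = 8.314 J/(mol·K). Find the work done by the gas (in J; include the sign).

n = P₁V₁/(RT₁) = 535×15.3/(8.314×325) = 3.03 mol.
Isothermal: T stays 325 K; PV = const ⇒ V₂ = 80.9 L, P₂ = 101 kPa.
W = nRT ln(V₂/V₁) = 3.03×8.314×325×ln(5.29) = 13600 J.

13600 J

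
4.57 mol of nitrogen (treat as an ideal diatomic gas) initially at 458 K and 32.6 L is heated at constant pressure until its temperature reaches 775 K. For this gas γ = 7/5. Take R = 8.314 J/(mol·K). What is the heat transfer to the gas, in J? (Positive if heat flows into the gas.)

P₁ = nRT₁/V₁ = 4.57×8.314×458/32.6 = 534 kPa.
Isobaric: P stays 534 kPa; V/T = const ⇒ T₂ = 775 K, V₂ = 55.2 L.
W = PΔV = 534×(55.2−32.6) kPa·L = 12000 J.
ΔU = nCvΔT = 4.57×20.8×(775−458) = 30100 J.
Q = ΔU + W = nCpΔT = 42200 J.

42200 J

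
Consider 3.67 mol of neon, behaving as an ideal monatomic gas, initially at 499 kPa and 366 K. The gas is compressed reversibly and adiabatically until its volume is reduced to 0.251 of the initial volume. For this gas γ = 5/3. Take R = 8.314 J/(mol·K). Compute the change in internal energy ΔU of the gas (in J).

V₁ = nRT₁/P₁ = 3.67×8.314×366/499 = 22.4 L.
Adiabatic: TV^(γ−1) = const ⇒ T₂ = 366×(3.98)^0.667 = 920 K; PV^γ = const ⇒ P₂ = 5000 kPa.
For an ideal gas ΔU = nCvΔT with Cv = (3/2)R = 12.5 J/(mol·K).
ΔU = 3.67×12.5×(920−366) = 25300 J.

25300 J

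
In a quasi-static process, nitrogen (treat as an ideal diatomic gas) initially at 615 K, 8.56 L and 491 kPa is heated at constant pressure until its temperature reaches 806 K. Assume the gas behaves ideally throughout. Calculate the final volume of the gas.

11.2 L

Isobaric: P stays 491 kPa; V/T = const ⇒ T₂ = 806 K, V₂ = 11.2 L.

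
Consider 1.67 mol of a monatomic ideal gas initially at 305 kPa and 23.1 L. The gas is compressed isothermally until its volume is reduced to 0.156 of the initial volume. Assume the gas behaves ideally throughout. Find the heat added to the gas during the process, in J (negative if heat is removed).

-13100 J

T₁ = P₁V₁/(nR) = 305×23.1/(1.67×8.314) = 507 K.
Isothermal: T stays 507 K; PV = const ⇒ V₂ = 3.60 L, P₂ = 1960 kPa.
ΔU = 0 (ideal gas, T constant).
W = nRT ln(V₂/V₁) = 1.67×8.314×507×ln(0.156) = -13100 J.
Q = ΔU + W = -13100 J.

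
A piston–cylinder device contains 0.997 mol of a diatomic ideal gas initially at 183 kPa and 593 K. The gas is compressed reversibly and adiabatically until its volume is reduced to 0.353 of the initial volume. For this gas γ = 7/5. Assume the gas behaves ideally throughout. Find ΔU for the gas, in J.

6350 J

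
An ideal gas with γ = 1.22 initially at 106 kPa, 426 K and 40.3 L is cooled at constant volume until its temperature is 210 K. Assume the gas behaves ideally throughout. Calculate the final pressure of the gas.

52.3 kPa

Isochoric: V stays 40.3 L; P/T = const ⇒ T₂ = 210 K, P₂ = 52.3 kPa.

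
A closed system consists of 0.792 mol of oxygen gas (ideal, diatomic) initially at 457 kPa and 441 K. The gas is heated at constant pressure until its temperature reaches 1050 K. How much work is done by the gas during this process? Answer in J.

V₁ = nRT₁/P₁ = 0.792×8.314×441/457 = 6.35 L.
Isobaric: P stays 457 kPa; V/T = const ⇒ T₂ = 1050 K, V₂ = 15.1 L.
W = PΔV = 457×(15.1−6.35) kPa·L = 4010 J.

4010 J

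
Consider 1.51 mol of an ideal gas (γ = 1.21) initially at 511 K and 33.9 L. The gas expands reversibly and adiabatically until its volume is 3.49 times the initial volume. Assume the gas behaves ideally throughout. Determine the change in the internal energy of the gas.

-7050 J

P₁ = nRT₁/V₁ = 1.51×8.314×511/33.9 = 189 kPa.
Adiabatic: TV^(γ−1) = const ⇒ T₂ = 511×(0.287)^0.210 = 393 K; PV^γ = const ⇒ P₂ = 41.7 kPa.
For an ideal gas ΔU = nCvΔT with Cv = R/(γ−1) = 39.6 J/(mol·K).
ΔU = 1.51×39.6×(393−511) = -7050 J.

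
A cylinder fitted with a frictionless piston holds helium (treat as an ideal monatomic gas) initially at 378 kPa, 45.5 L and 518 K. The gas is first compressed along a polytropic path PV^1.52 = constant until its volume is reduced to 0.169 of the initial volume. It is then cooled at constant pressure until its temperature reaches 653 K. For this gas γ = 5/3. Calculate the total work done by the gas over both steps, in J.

-72000 J

n = P₁V₁/(RT₁) = 378×45.5/(8.314×518) = 3.99 mol.
Step 1 — Polytropic n=1.52: T₂ = T₁(V₁/V₂)^(n−1) = 518×(5.92)^0.52 = 1310 K; P₂ = P₁(V₁/V₂)^n = 5640 kPa.
W = (P₁V₁−P₂V₂)/(n−1) = (378×45.5−5640×7.69)/0.52 = -50300 J.
ΔU = nCvΔT = 3.99×12.5×(1310−518) = 39200 J.
Q = ΔU + W = -11100 J.
State after step 1: P = 5640 kPa, V = 7.69 L, T = 1310 K.
Step 2 — Isobaric: P stays 5640 kPa; V/T = const ⇒ T₂ = 653 K, V₂ = 3.85 L.
W = PΔV = 5640×(3.85−7.69) kPa·L = -21700 J.
ΔU = nCvΔT = 3.99×12.5×(653−1310) = -32500 J.
Q = ΔU + W = nCpΔT = -54200 J.
Net over both steps: W = -72000 J, Q = -65200 J, ΔU = 6720 J.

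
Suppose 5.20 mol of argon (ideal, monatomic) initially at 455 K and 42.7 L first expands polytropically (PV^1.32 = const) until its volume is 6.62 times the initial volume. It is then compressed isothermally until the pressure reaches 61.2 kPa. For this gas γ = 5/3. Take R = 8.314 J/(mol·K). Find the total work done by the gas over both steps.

22800 J

P₁ = nRT₁/V₁ = 5.20×8.314×455/42.7 = 461 kPa.
Step 1 — Polytropic n=1.32: T₂ = T₁(V₁/V₂)^(n−1) = 455×(0.151)^0.32 = 249 K; P₂ = P₁(V₁/V₂)^n = 38.0 kPa.
W = (P₁V₁−P₂V₂)/(n−1) = (461×42.7−38.0×283)/0.32 = 27900 J.
ΔU = nCvΔT = 5.20×12.5×(249−455) = -13400 J.
Q = ΔU + W = 14500 J.
State after step 1: P = 38.0 kPa, V = 283 L, T = 249 K.
Step 2 — Isothermal: T stays 249 K; PV = const ⇒ V₂ = 176 L, P₂ = 61.2 kPa.
ΔU = 0 (ideal gas, T constant).
W = nRT ln(V₂/V₁) = 5.20×8.314×249×ln(0.621) = -5120 J.
Q = ΔU + W = -5120 J.
Net over both steps: W = 22800 J, Q = 9390 J, ΔU = -13400 J.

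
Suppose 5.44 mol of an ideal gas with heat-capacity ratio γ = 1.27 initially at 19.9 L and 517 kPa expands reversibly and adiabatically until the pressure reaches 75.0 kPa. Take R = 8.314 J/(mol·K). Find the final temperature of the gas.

T₁ = P₁V₁/(nR) = 517×19.9/(5.44×8.314) = 227 K.
Adiabatic: T₂/T₁ = (P₂/P₁)^((γ−1)/γ) ⇒ T₂ = 227×(0.145)^0.213 = 151 K; V₂ = 91.0 L.

151 K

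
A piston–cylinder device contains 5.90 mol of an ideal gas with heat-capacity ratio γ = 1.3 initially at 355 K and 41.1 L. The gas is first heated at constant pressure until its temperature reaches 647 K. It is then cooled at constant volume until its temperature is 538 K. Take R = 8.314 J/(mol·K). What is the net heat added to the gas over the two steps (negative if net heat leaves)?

44200 J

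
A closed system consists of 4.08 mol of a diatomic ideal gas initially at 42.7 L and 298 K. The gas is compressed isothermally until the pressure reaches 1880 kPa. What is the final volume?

P₁ = nRT₁/V₁ = 4.08×8.314×298/42.7 = 237 kPa.
Isothermal: T stays 298 K; PV = const ⇒ V₂ = 5.38 L, P₂ = 1880 kPa.

5.38 L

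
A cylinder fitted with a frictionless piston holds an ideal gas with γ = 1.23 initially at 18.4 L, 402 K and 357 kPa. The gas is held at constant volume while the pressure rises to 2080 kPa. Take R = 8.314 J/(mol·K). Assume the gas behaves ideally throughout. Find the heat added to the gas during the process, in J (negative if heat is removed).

n = P₁V₁/(RT₁) = 357×18.4/(8.314×402) = 1.97 mol.
Isochoric: V stays 18.4 L; P/T = const ⇒ T₂ = 2340 K, P₂ = 2080 kPa.
W = 0 (no volume change).
ΔU = nCvΔT = 1.97×36.1×(2340−402) = 138000 J.
Q = ΔU = 138000 J.

138000 J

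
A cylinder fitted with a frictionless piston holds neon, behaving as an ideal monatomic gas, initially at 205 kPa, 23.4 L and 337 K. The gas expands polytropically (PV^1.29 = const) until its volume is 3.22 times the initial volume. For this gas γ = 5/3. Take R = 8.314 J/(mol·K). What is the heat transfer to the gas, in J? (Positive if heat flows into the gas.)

2690 J

n = P₁V₁/(RT₁) = 205×23.4/(8.314×337) = 1.71 mol.
Polytropic n=1.29: T₂ = T₁(V₁/V₂)^(n−1) = 337×(0.311)^0.29 = 240 K; P₂ = P₁(V₁/V₂)^n = 45.4 kPa.
W = (P₁V₁−P₂V₂)/(n−1) = (205×23.4−45.4×75.3)/0.29 = 4760 J.
ΔU = nCvΔT = 1.71×12.5×(240−337) = -2070 J.
Q = ΔU + W = 2690 J.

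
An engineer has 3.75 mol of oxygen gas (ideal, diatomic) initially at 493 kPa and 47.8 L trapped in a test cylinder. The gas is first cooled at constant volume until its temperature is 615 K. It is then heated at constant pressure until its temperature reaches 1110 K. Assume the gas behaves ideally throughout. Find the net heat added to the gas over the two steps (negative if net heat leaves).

T₁ = P₁V₁/(nR) = 493×47.8/(3.75×8.314) = 756 K.
Step 1 — Isochoric: V stays 47.8 L; P/T = const ⇒ T₂ = 615 K, P₂ = 401 kPa.
W = 0 (no volume change).
ΔU = nCvΔT = 3.75×20.8×(615−756) = -11000 J.
Q = ΔU = -11000 J.
State after step 1: P = 401 kPa, V = 47.8 L, T = 615 K.
Step 2 — Isobaric: P stays 401 kPa; V/T = const ⇒ T₂ = 1110 K, V₂ = 86.3 L.
W = PΔV = 401×(86.3−47.8) kPa·L = 15400 J.
ΔU = nCvΔT = 3.75×20.8×(1110−615) = 38600 J.
Q = ΔU + W = nCpΔT = 54000 J.
Net over both steps: W = 15400 J, Q = 43000 J, ΔU = 27600 J.

43000 J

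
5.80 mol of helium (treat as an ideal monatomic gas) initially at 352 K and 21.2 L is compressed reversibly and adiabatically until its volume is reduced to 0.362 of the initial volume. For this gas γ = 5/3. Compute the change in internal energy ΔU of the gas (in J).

24700 J

P₁ = nRT₁/V₁ = 5.80×8.314×352/21.2 = 801 kPa.
Adiabatic: TV^(γ−1) = const ⇒ T₂ = 352×(2.76)^0.667 = 693 K; PV^γ = const ⇒ P₂ = 4350 kPa.
For an ideal gas ΔU = nCvΔT with Cv = (3/2)R = 12.5 J/(mol·K).
ΔU = 5.80×12.5×(693−352) = 24700 J.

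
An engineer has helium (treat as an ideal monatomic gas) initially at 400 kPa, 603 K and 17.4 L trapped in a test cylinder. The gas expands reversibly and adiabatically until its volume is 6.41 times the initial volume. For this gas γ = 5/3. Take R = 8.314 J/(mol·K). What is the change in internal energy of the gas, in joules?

n = P₁V₁/(RT₁) = 400×17.4/(8.314×603) = 1.39 mol.
Adiabatic: TV^(γ−1) = const ⇒ T₂ = 603×(0.156)^0.667 = 175 K; PV^γ = const ⇒ P₂ = 18.1 kPa.
For an ideal gas ΔU = nCvΔT with Cv = (3/2)R = 12.5 J/(mol·K).
ΔU = 1.39×12.5×(175−603) = -7410 J.

-7410 J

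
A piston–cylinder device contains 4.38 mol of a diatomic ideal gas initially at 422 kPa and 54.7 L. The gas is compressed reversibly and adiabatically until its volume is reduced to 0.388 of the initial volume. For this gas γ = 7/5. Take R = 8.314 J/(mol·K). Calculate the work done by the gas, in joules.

-26600 J

T₁ = P₁V₁/(nR) = 422×54.7/(4.38×8.314) = 634 K.
Adiabatic: TV^(γ−1) = const ⇒ T₂ = 634×(2.58)^0.400 = 926 K; PV^γ = const ⇒ P₂ = 1590 kPa.
ΔU = nCvΔT = 4.38×20.8×(926−634) = 26600 J.
Q = 0 for an adiabatic process, so W = −ΔU = -26600 J.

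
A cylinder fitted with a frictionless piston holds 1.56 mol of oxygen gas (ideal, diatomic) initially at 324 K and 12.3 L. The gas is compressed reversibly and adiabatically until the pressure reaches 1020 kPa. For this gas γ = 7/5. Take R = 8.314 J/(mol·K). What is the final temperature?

443 K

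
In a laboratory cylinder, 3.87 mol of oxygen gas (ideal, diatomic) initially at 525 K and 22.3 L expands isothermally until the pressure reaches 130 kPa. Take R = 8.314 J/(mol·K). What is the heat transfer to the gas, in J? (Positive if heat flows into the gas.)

29800 J

P₁ = nRT₁/V₁ = 3.87×8.314×525/22.3 = 757 kPa.
Isothermal: T stays 525 K; PV = const ⇒ V₂ = 130 L, P₂ = 130 kPa.
ΔU = 0 (ideal gas, T constant).
W = nRT ln(V₂/V₁) = 3.87×8.314×525×ln(5.83) = 29800 J.
Q = ΔU + W = 29800 J.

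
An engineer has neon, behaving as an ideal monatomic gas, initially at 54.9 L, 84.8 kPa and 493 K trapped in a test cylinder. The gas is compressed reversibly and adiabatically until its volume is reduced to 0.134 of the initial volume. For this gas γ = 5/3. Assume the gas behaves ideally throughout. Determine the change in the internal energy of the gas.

19700 J

n = P₁V₁/(RT₁) = 84.8×54.9/(8.314×493) = 1.14 mol.
Adiabatic: TV^(γ−1) = const ⇒ T₂ = 493×(7.46)^0.667 = 1880 K; PV^γ = const ⇒ P₂ = 2420 kPa.
For an ideal gas ΔU = nCvΔT with Cv = (3/2)R = 12.5 J/(mol·K).
ΔU = 1.14×12.5×(1880−493) = 19700 J.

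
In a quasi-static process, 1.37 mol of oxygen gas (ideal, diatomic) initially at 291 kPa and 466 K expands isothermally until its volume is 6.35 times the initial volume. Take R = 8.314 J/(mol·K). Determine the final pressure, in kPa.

V₁ = nRT₁/P₁ = 1.37×8.314×466/291 = 18.2 L.
Isothermal: T stays 466 K; PV = const ⇒ V₂ = 116 L, P₂ = 45.8 kPa.

45.8 kPa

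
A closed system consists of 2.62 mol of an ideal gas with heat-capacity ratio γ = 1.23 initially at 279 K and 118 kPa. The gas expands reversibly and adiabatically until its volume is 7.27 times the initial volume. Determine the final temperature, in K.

177 K

V₁ = nRT₁/P₁ = 2.62×8.314×279/118 = 51.5 L.
Adiabatic: TV^(γ−1) = const ⇒ T₂ = 279×(0.138)^0.230 = 177 K; PV^γ = const ⇒ P₂ = 10.3 kPa.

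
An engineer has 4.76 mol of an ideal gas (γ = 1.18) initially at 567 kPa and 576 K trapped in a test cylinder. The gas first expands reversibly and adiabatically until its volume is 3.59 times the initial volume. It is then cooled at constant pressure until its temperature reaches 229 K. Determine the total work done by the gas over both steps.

V₁ = nRT₁/P₁ = 4.76×8.314×576/567 = 40.2 L.
Step 1 — Adiabatic: TV^(γ−1) = const ⇒ T₂ = 576×(0.279)^0.180 = 458 K; PV^γ = const ⇒ P₂ = 125 kPa.
ΔU = nCvΔT = 4.76×46.2×(458−576) = -26000 J.
Q = 0 for an adiabatic process, so W = −ΔU = 26000 J.
State after step 1: P = 125 kPa, V = 144 L, T = 458 K.
Step 2 — Isobaric: P stays 125 kPa; V/T = const ⇒ T₂ = 229 K, V₂ = 72.2 L.
W = PΔV = 125×(72.2−144) kPa·L = -9050 J.
ΔU = nCvΔT = 4.76×46.2×(229−458) = -50300 J.
Q = ΔU + W = nCpΔT = -59300 J.
Net over both steps: W = 17000 J, Q = -59300 J, ΔU = -76300 J.

17000 J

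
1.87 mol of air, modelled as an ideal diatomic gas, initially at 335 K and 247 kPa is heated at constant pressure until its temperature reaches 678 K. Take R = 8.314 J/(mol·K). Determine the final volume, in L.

42.7 L

V₁ = nRT₁/P₁ = 1.87×8.314×335/247 = 21.1 L.
Isobaric: P stays 247 kPa; V/T = const ⇒ T₂ = 678 K, V₂ = 42.7 L.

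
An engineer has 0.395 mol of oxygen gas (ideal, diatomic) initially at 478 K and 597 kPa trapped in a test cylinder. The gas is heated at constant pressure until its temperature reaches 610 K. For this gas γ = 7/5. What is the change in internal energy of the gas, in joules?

1080 J

V₁ = nRT₁/P₁ = 0.395×8.314×478/597 = 2.63 L.
Isobaric: P stays 597 kPa; V/T = const ⇒ T₂ = 610 K, V₂ = 3.36 L.
For an ideal gas ΔU = nCvΔT with Cv = (5/2)R = 20.8 J/(mol·K).
ΔU = 0.395×20.8×(610−478) = 1080 J.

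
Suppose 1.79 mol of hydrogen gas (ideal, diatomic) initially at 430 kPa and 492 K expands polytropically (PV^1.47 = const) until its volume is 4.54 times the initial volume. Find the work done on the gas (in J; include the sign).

-7930 J

V₁ = nRT₁/P₁ = 1.79×8.314×492/430 = 17.0 L.
Polytropic n=1.47: T₂ = T₁(V₁/V₂)^(n−1) = 492×(0.220)^0.47 = 242 K; P₂ = P₁(V₁/V₂)^n = 46.5 kPa.
W = (P₁V₁−P₂V₂)/(n−1) = (430×17.0−46.5×77.3)/0.47 = 7930 J.
Work done on the gas = −W_by = -7930 J.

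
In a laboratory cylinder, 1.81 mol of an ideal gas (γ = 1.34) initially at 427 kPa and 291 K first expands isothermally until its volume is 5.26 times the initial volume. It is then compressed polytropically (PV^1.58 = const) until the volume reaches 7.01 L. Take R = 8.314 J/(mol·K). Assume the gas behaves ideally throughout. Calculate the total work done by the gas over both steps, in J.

-9840 J

V₁ = nRT₁/P₁ = 1.81×8.314×291/427 = 10.3 L.
Step 1 — Isothermal: T stays 291 K; PV = const ⇒ V₂ = 53.9 L, P₂ = 81.2 kPa.
ΔU = 0 (ideal gas, T constant).
W = nRT ln(V₂/V₁) = 1.81×8.314×291×ln(5.26) = 7270 J.
Q = ΔU + W = 7270 J.
State after step 1: P = 81.2 kPa, V = 53.9 L, T = 291 K.
Step 2 — Polytropic n=1.58: T₂ = T₁(V₁/V₂)^(n−1) = 291×(7.70)^0.58 = 950 K; P₂ = P₁(V₁/V₂)^n = 2040 kPa.
W = (P₁V₁−P₂V₂)/(n−1) = (81.2×53.9−2040×7.01)/0.58 = -17100 J.
ΔU = nCvΔT = 1.81×24.5×(950−291) = 29200 J.
Q = ΔU + W = 12100 J.
Net over both steps: W = -9840 J, Q = 19300 J, ΔU = 29200 J.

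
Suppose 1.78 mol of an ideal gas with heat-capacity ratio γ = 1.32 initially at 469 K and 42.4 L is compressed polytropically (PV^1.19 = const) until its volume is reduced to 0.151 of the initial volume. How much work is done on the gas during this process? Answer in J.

15800 J

P₁ = nRT₁/V₁ = 1.78×8.314×469/42.4 = 164 kPa.
Polytropic n=1.19: T₂ = T₁(V₁/V₂)^(n−1) = 469×(6.62)^0.19 = 672 K; P₂ = P₁(V₁/V₂)^n = 1550 kPa.
W = (P₁V₁−P₂V₂)/(n−1) = (164×42.4−1550×6.40)/0.19 = -15800 J.
Work done on the gas = −W_by = 15800 J.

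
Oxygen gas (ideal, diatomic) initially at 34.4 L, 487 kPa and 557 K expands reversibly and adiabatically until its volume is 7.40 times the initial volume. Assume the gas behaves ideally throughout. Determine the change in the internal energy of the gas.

-23100 J

n = P₁V₁/(RT₁) = 487×34.4/(8.314×557) = 3.62 mol.
Adiabatic: TV^(γ−1) = const ⇒ T₂ = 557×(0.135)^0.400 = 250 K; PV^γ = const ⇒ P₂ = 29.6 kPa.
For an ideal gas ΔU = nCvΔT with Cv = (5/2)R = 20.8 J/(mol·K).
ΔU = 3.62×20.8×(250−557) = -23100 J.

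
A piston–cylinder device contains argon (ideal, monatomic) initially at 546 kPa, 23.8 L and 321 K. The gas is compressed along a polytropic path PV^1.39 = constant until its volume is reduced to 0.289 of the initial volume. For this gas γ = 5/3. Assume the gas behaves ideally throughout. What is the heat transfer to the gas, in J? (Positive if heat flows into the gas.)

-8610 J

n = P₁V₁/(RT₁) = 546×23.8/(8.314×321) = 4.87 mol.
Polytropic n=1.39: T₂ = T₁(V₁/V₂)^(n−1) = 321×(3.46)^0.39 = 521 K; P₂ = P₁(V₁/V₂)^n = 3070 kPa.
W = (P₁V₁−P₂V₂)/(n−1) = (546×23.8−3070×6.88)/0.39 = -20700 J.
ΔU = nCvΔT = 4.87×12.5×(521−321) = 12100 J.
Q = ΔU + W = -8610 J.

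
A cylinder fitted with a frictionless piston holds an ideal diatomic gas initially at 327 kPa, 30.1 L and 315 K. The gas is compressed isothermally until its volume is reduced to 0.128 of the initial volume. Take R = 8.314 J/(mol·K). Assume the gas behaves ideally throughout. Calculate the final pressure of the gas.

Isothermal: T stays 315 K; PV = const ⇒ V₂ = 3.85 L, P₂ = 2550 kPa.

2550 kPa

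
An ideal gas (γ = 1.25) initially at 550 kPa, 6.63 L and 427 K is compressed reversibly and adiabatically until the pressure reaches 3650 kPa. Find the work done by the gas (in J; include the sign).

n = P₁V₁/(RT₁) = 550×6.63/(8.314×427) = 1.03 mol.
Adiabatic: T₂/T₁ = (P₂/P₁)^((γ−1)/γ) ⇒ T₂ = 427×(6.64)^0.200 = 623 K; V₂ = 1.46 L.
ΔU = nCvΔT = 1.03×33.3×(623−427) = 6710 J.
Q = 0 for an adiabatic process, so W = −ΔU = -6710 J.

-6710 J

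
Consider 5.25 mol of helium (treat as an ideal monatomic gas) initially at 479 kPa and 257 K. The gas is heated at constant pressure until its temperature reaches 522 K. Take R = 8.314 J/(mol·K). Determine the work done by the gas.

V₁ = nRT₁/P₁ = 5.25×8.314×257/479 = 23.4 L.
Isobaric: P stays 479 kPa; V/T = const ⇒ T₂ = 522 K, V₂ = 47.6 L.
W = PΔV = 479×(47.6−23.4) kPa·L = 11600 J.

11600 J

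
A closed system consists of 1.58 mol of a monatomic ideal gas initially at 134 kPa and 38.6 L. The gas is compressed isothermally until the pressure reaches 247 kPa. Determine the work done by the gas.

T₁ = P₁V₁/(nR) = 134×38.6/(1.58×8.314) = 394 K.
Isothermal: T stays 394 K; PV = const ⇒ V₂ = 20.9 L, P₂ = 247 kPa.
W = nRT ln(V₂/V₁) = 1.58×8.314×394×ln(0.543) = -3160 J.

-3160 J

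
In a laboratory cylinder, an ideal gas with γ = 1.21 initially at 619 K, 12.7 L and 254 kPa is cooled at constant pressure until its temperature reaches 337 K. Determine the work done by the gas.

-1470 J

n = P₁V₁/(RT₁) = 254×12.7/(8.314×619) = 0.627 mol.
Isobaric: P stays 254 kPa; V/T = const ⇒ T₂ = 337 K, V₂ = 6.91 L.
W = PΔV = 254×(6.91−12.7) kPa·L = -1470 J.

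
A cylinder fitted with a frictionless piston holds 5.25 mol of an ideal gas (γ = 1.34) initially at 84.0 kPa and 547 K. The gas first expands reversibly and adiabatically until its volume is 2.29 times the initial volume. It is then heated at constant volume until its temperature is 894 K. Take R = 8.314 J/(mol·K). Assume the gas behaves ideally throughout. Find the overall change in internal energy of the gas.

44500 J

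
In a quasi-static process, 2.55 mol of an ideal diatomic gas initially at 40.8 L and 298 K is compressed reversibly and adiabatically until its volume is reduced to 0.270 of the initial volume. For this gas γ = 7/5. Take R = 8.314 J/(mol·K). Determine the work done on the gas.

P₁ = nRT₁/V₁ = 2.55×8.314×298/40.8 = 155 kPa.
Adiabatic: TV^(γ−1) = const ⇒ T₂ = 298×(3.70)^0.400 = 503 K; PV^γ = const ⇒ P₂ = 968 kPa.
ΔU = nCvΔT = 2.55×20.8×(503−298) = 10900 J.
Q = 0 for an adiabatic process, so W = −ΔU = -10900 J.
Work done on the gas = −W_by = 10900 J.

10900 J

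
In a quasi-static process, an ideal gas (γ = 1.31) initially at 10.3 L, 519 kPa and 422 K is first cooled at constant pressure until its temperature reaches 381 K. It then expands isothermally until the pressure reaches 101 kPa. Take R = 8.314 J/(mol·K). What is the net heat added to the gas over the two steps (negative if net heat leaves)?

5700 J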